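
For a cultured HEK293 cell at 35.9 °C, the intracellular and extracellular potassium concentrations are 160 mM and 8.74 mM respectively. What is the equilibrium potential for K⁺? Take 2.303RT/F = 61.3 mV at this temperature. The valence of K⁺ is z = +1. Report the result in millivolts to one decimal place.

-77.4 mV

E = (61.3/z) · log₁₀([K⁺]_out/[K⁺]_in) with z = +1.
= (61.3/1) · log₁₀(8.74/160) = 61.30 · log₁₀(0.05462)
= 61.30 · (-1.2626) = -77.40 mV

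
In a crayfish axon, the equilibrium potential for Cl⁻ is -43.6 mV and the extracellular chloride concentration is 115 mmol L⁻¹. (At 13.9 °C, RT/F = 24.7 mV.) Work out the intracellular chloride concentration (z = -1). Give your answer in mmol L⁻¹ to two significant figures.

20 mmol L⁻¹

Nernst: E = (24.7/-1) · ln([out]/[in]), so ln([out]/[in]) = -43.6 × -1 / 24.7 = 1.7652.
[out]/[in] = e^(1.7652) = 5.843.
[in] = 115 / 5.843 = 19.68 mmol L⁻¹.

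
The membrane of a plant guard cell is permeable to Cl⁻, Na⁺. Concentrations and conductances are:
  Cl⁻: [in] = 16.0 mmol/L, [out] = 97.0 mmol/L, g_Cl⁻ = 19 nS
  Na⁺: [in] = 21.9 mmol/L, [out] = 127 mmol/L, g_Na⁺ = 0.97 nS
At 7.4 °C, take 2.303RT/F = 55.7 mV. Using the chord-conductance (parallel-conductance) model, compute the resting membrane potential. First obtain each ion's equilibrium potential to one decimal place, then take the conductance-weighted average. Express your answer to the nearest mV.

-39 mV

E_Cl⁻ = (55.7/-1)·log₁₀(97.0/16.0) = -43.6 mV
E_Na⁺ = (55.7/1)·log₁₀(127/21.9) = 42.5 mV
Vm = (Σ gᵢEᵢ)/(Σ gᵢ) = (19·-43.6 + 0.97·42.5) / (19 + 0.97)
= -787.17 / 19.97 = -39.42 mV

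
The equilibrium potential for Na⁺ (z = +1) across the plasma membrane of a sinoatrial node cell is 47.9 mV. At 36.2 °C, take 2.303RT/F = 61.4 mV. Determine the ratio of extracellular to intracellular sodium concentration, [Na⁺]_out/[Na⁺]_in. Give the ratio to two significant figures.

6.0

log₁₀([out]/[in]) = E·z/(61.4) = 47.9 × 1 / 61.4 = 0.7801
[out]/[in] = 10^(0.7801) = 6.027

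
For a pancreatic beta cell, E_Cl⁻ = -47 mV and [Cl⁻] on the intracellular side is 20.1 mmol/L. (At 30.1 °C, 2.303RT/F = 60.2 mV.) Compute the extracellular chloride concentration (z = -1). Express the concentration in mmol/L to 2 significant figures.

120 mmol/L

Nernst: E = (60.2/-1) · log₁₀([out]/[in]), so log₁₀([out]/[in]) = -47.0 × -1 / 60.2 = 0.7807.
[out]/[in] = 10^(0.7807) = 6.036.
[out] = 6.036 × 20.1 = 121.3 mmol/L.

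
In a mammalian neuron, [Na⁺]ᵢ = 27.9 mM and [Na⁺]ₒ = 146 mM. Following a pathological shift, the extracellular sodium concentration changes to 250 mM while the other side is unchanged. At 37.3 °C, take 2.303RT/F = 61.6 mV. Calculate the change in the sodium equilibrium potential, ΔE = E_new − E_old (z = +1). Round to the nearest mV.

14 mV

E_old = (61.6/1)·log₁₀(146/27.9) = 44.27 mV
E_new = (61.6/1)·log₁₀(250/27.9) = 58.66 mV
ΔE = 58.66 − (44.27) = 14.39 mV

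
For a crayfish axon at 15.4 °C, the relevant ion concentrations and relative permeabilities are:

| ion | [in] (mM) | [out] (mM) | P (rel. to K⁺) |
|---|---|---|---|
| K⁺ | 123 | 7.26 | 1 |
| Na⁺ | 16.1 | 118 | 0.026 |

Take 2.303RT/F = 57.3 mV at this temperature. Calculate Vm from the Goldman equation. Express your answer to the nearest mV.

Vm = 57.3 · log₁₀[(Σ P·[cation]ₒ + Σ P·[anion]ᵢ) / (Σ P·[cation]ᵢ + Σ P·[anion]ₒ)]
Numerator = 1×7.26 + 0.026×118 = 10.33
Denominator = 1×123 + 0.026×16.1 = 123.4
Vm = 57.3 · log₁₀(0.083683) = 57.3 × (-1.0774) = -61.73 mV

-62 mV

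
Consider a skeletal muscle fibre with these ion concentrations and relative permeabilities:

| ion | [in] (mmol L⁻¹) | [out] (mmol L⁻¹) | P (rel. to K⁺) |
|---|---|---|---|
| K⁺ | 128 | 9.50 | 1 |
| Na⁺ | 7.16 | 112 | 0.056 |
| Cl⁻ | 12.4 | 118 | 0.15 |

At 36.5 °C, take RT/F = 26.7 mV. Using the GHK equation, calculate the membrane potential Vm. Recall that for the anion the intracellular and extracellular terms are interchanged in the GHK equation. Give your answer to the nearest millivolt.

-56 mV

Vm = 26.7 · ln[(Σ P·[cation]ₒ + Σ P·[anion]ᵢ) / (Σ P·[cation]ᵢ + Σ P·[anion]ₒ)]
Numerator = 1×9.50 + 0.056×112 + 0.15×12.4 = 17.63
Denominator = 1×128 + 0.056×7.16 + 0.15×118 = 146.1
Vm = 26.7 · ln(0.12068) = 26.7 × (-2.1146) = -56.46 mV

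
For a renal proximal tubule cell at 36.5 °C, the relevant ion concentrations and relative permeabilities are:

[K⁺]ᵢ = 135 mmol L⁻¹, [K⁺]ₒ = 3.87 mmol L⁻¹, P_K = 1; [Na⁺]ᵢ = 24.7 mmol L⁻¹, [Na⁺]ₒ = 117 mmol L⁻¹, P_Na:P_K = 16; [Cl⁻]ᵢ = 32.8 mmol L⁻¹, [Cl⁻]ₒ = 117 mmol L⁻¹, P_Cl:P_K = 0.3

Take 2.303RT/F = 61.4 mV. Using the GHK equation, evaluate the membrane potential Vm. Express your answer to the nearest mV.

32 mV

Vm = 61.4 · log₁₀[(Σ P·[cation]ₒ + Σ P·[anion]ᵢ) / (Σ P·[cation]ᵢ + Σ P·[anion]ₒ)]
Numerator = 1×3.87 + 16×117 + 0.3×32.8 = 1886
Denominator = 1×135 + 16×24.7 + 0.3×117 = 565.3
Vm = 61.4 · log₁₀(3.3358) = 61.4 × (0.5232) = 32.12 mV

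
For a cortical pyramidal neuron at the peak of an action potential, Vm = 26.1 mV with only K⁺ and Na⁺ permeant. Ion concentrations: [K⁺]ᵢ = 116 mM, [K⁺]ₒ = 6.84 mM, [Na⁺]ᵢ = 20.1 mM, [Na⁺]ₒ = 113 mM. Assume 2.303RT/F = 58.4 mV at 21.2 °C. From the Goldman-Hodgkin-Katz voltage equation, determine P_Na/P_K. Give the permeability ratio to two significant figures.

5.6

Let α = P_Na/P_K. GHK: Vm = 58.4·log₁₀[(Kₒ + α·Naₒ)/(Kᵢ + α·Naᵢ)].
10^(Vm/58.4) = 10^(26.1/58.4) = 2.7985
So 2.7985·(Kᵢ + α·Naᵢ) = Kₒ + α·Naₒ → α = (2.7985·116.0 − 6.84) / (113.0 − 2.7985·20.1)
α = (324.6 − 6.84) / (113.0 − 56.25) = 317.8/56.75 = 5.6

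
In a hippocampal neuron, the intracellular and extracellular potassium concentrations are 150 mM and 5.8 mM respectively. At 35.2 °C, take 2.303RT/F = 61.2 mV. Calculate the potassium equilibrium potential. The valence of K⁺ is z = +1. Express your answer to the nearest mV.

E = (61.2/z) · log₁₀([K⁺]_out/[K⁺]_in) with z = +1.
= (61.2/1) · log₁₀(5.8/150) = 61.20 · log₁₀(0.03867)
= 61.20 · (-1.4127) = -86.45 mV

-86 mV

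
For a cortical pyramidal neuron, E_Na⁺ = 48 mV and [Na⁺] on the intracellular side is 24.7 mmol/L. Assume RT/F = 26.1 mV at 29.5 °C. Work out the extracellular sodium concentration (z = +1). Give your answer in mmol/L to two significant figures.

Nernst: E = (26.1/1) · ln([out]/[in]), so ln([out]/[in]) = 48.0 × 1 / 26.1 = 1.8391.
[out]/[in] = e^(1.8391) = 6.291.
[out] = 6.291 × 24.7 = 155.4 mmol/L.

160 mmol/L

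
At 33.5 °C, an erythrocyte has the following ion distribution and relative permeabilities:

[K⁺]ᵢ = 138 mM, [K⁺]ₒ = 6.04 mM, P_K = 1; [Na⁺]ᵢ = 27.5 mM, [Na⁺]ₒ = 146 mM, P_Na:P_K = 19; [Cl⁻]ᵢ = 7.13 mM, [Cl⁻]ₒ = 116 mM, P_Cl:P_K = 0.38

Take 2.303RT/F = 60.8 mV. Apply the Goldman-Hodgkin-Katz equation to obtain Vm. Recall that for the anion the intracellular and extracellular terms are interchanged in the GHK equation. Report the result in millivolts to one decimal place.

36.3 mV

Vm = 60.8 · log₁₀[(Σ P·[cation]ₒ + Σ P·[anion]ᵢ) / (Σ P·[cation]ᵢ + Σ P·[anion]ₒ)]
Numerator = 1×6.04 + 19×146 + 0.38×7.13 = 2783
Denominator = 1×138 + 19×27.5 + 0.38×116 = 704.6
Vm = 60.8 · log₁₀(3.9495) = 60.8 × (0.5965) = 36.27 mV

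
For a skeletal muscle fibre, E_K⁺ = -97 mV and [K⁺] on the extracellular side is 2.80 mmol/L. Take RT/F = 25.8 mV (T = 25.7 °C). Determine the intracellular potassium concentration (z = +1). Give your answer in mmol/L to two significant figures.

120 mmol/L

Nernst: E = (25.8/1) · ln([out]/[in]), so ln([out]/[in]) = -97.0 × 1 / 25.8 = -3.7597.
[out]/[in] = e^(-3.7597) = 0.02329.
[in] = 2.80 / 0.02329 = 120.2 mmol/L.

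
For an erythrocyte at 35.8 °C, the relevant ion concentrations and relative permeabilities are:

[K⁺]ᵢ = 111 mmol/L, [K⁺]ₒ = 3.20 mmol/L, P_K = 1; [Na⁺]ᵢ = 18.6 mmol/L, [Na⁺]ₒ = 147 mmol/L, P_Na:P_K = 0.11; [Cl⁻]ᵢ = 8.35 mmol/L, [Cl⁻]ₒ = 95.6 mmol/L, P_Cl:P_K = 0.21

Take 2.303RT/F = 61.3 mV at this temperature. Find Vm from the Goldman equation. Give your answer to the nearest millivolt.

-49 mV

Vm = 61.3 · log₁₀[(Σ P·[cation]ₒ + Σ P·[anion]ᵢ) / (Σ P·[cation]ᵢ + Σ P·[anion]ₒ)]
Numerator = 1×3.20 + 0.11×147 + 0.21×8.35 = 21.12
Denominator = 1×111 + 0.11×18.6 + 0.21×95.6 = 133.1
Vm = 61.3 · log₁₀(0.15868) = 61.3 × (-0.7995) = -49.01 mV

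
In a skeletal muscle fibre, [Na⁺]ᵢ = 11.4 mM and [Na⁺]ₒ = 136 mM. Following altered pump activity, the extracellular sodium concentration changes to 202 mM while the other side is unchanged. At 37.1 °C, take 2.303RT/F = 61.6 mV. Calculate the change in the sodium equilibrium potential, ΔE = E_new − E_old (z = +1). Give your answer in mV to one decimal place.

10.6 mV

E_old = (61.6/1)·log₁₀(136/11.4) = 66.32 mV
E_new = (61.6/1)·log₁₀(202/11.4) = 76.90 mV
ΔE = 76.90 − (66.32) = 10.58 mV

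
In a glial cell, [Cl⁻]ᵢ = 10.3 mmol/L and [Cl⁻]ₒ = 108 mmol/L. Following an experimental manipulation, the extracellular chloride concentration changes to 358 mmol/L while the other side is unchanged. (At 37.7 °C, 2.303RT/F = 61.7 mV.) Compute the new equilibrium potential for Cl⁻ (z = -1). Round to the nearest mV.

After the shift: [Cl⁻]_out = 358, [Cl⁻]_in = 10.3 mmol/L.
E_new = (61.7/-1)·log₁₀(358/10.3) = -61.70 · (1.5410) = -95.08 mV

-95 mV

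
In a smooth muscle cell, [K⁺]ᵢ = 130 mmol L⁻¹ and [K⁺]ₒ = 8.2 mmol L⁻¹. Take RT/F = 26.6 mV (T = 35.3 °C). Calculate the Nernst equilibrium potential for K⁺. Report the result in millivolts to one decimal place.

-73.5 mV

E = (26.6/z) · ln([K⁺]_out/[K⁺]_in) with z = +1.
= (26.6/1) · ln(8.2/130) = 26.60 · ln(0.06308)
= 26.60 · (-2.7634) = -73.51 mV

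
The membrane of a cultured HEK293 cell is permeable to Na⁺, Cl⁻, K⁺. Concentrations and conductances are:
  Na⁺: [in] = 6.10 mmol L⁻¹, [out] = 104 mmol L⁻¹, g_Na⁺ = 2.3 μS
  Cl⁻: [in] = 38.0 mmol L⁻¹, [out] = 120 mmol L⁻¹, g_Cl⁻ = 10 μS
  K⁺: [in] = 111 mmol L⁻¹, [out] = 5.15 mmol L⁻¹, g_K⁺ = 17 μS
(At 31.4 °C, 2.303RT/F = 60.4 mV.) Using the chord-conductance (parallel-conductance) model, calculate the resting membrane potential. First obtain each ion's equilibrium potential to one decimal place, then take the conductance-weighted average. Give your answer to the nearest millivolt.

E_Na⁺ = (60.4/1)·log₁₀(104/6.10) = 74.4 mV
E_Cl⁻ = (60.4/-1)·log₁₀(120/38.0) = -30.2 mV
E_K⁺ = (60.4/1)·log₁₀(5.15/111) = -80.5 mV
Vm = (Σ gᵢEᵢ)/(Σ gᵢ) = (2.3·74.4 + 10·-30.2 + 17·-80.5) / (2.3 + 10 + 17)
= -1499.38 / 29.3 = -51.17 mV

-51 mV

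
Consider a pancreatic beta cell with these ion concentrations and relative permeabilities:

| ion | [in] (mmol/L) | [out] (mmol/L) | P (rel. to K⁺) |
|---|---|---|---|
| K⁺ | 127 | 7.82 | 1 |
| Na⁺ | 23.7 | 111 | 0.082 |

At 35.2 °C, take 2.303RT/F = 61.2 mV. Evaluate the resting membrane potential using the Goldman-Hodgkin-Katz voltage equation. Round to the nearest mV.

-54 mV

Vm = 61.2 · log₁₀[(Σ P·[cation]ₒ + Σ P·[anion]ᵢ) / (Σ P·[cation]ᵢ + Σ P·[anion]ₒ)]
Numerator = 1×7.82 + 0.082×111 = 16.92
Denominator = 1×127 + 0.082×23.7 = 128.9
Vm = 61.2 · log₁₀(0.13124) = 61.2 × (-0.8819) = -53.98 mV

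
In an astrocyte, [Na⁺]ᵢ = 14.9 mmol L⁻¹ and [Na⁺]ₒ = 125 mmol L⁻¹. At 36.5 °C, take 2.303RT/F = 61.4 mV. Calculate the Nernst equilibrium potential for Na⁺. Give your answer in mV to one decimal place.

56.7 mV

E = (61.4/z) · log₁₀([Na⁺]_out/[Na⁺]_in) with z = +1.
= (61.4/1) · log₁₀(125/14.9) = 61.40 · log₁₀(8.389)
= 61.40 · (0.9237) = 56.72 mV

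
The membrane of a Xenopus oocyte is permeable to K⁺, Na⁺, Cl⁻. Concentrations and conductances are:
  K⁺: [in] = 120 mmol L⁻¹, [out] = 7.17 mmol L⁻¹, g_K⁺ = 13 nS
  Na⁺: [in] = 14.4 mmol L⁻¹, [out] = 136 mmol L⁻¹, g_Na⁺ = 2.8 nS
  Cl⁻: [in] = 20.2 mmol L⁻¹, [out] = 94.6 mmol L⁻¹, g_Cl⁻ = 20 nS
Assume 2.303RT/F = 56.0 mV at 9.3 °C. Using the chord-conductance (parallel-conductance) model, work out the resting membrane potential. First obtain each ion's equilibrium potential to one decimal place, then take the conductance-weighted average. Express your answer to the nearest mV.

E_K⁺ = (56.0/1)·log₁₀(7.17/120) = -68.5 mV
E_Na⁺ = (56.0/1)·log₁₀(136/14.4) = 54.6 mV
E_Cl⁻ = (56.0/-1)·log₁₀(94.6/20.2) = -37.6 mV
Vm = (Σ gᵢEᵢ)/(Σ gᵢ) = (13·-68.5 + 2.8·54.6 + 20·-37.6) / (13 + 2.8 + 20)
= -1489.62 / 35.8 = -41.61 mV

-42 mV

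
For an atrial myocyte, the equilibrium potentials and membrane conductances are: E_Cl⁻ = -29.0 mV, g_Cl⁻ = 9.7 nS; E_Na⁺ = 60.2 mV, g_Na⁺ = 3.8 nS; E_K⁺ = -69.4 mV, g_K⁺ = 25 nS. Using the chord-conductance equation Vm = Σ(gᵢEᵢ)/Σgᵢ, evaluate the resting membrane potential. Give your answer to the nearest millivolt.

Σ gᵢEᵢ = 9.7·(-29.0) + 3.8·(60.2) + 25·(-69.4) = -1787.54
Σ gᵢ = 9.7 + 3.8 + 25 = 38.5
Vm = -1787.54 / 38.5 = -46.43 mV

-46 mV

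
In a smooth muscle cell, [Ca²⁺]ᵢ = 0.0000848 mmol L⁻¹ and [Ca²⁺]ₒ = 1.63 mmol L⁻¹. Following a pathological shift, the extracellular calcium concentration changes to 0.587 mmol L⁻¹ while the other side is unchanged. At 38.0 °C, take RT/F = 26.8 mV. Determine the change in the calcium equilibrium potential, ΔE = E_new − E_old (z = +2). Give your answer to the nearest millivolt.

E_old = (26.8/2)·ln(1.63/0.0000848) = 132.17 mV
E_new = (26.8/2)·ln(0.587/0.0000848) = 118.49 mV
ΔE = 118.49 − (132.17) = -13.69 mV

-14 mV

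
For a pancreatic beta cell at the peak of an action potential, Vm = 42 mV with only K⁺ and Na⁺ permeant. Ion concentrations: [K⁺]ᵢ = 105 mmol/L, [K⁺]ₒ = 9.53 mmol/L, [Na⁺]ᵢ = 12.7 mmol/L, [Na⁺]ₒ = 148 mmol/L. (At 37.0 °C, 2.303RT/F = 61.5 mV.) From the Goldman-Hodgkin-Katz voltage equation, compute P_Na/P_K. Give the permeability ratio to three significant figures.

Let α = P_Na/P_K. GHK: Vm = 61.5·log₁₀[(Kₒ + α·Naₒ)/(Kᵢ + α·Naᵢ)].
10^(Vm/61.5) = 10^(42.0/61.5) = 4.8187
So 4.8187·(Kᵢ + α·Naᵢ) = Kₒ + α·Naₒ → α = (4.8187·105.0 − 9.53) / (148.0 − 4.8187·12.7)
α = (506 − 9.53) / (148.0 − 61.2) = 496.4/86.8 = 5.719

5.72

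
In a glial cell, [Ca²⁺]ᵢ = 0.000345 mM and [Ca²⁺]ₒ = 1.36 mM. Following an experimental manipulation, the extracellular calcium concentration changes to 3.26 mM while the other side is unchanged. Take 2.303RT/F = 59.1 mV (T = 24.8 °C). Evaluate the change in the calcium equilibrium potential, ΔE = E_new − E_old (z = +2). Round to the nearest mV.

11 mV

E_old = (59.1/2)·log₁₀(1.36/0.000345) = 106.25 mV
E_new = (59.1/2)·log₁₀(3.26/0.000345) = 117.47 mV
ΔE = 117.47 − (106.25) = 11.22 mV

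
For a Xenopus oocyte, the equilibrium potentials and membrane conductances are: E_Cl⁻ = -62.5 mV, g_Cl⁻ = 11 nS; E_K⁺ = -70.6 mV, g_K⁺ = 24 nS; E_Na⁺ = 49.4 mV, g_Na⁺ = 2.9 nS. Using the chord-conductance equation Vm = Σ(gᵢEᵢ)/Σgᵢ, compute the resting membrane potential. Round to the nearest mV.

Σ gᵢEᵢ = 11·(-62.5) + 24·(-70.6) + 2.9·(49.4) = -2238.64
Σ gᵢ = 11 + 24 + 2.9 = 37.9
Vm = -2238.64 / 37.9 = -59.07 mV

-59 mV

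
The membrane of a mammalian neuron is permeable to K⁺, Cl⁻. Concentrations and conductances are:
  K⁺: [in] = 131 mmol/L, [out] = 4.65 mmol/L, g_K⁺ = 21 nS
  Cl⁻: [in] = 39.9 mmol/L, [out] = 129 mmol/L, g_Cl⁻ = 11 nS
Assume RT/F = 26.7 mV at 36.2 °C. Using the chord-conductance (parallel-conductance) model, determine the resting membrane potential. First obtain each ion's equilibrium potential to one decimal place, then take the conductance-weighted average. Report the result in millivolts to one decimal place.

E_K⁺ = (26.7/1)·ln(4.65/131) = -89.1 mV
E_Cl⁻ = (26.7/-1)·ln(129/39.9) = -31.3 mV
Vm = (Σ gᵢEᵢ)/(Σ gᵢ) = (21·-89.1 + 11·-31.3) / (21 + 11)
= -2215.40 / 32 = -69.23 mV

-69.2 mV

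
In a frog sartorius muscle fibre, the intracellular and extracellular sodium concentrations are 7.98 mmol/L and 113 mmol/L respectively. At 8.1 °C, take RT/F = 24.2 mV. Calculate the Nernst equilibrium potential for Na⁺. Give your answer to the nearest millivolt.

E = (24.2/z) · ln([Na⁺]_out/[Na⁺]_in) with z = +1.
= (24.2/1) · ln(113/7.98) = 24.20 · ln(14.16)
= 24.20 · (2.6504) = 64.14 mV

64 mV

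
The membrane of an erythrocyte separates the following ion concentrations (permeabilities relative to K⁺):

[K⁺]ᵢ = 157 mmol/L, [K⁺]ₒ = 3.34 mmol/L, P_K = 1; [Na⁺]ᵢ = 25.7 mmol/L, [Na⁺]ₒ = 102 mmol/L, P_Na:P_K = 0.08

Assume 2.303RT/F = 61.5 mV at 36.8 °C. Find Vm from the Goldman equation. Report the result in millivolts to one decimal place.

Vm = 61.5 · log₁₀[(Σ P·[cation]ₒ + Σ P·[anion]ᵢ) / (Σ P·[cation]ᵢ + Σ P·[anion]ₒ)]
Numerator = 1×3.34 + 0.08×102 = 11.5
Denominator = 1×157 + 0.08×25.7 = 159.1
Vm = 61.5 · log₁₀(0.072302) = 61.5 × (-1.1409) = -70.16 mV

-70.2 mV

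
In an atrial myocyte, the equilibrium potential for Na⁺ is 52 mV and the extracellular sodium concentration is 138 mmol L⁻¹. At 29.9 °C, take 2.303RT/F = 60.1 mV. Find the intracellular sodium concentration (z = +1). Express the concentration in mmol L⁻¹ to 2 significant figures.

19 mmol L⁻¹

Nernst: E = (60.1/1) · log₁₀([out]/[in]), so log₁₀([out]/[in]) = 52.0 × 1 / 60.1 = 0.8652.
[out]/[in] = 10^(0.8652) = 7.332.
[in] = 138 / 7.332 = 18.82 mmol L⁻¹.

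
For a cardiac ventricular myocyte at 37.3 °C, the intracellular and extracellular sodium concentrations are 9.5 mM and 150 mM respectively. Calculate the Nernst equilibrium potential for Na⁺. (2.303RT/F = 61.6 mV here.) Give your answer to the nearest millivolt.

74 mV

E = (61.6/z) · log₁₀([Na⁺]_out/[Na⁺]_in) with z = +1.
= (61.6/1) · log₁₀(150/9.5) = 61.60 · log₁₀(15.79)
= 61.60 · (1.1984) = 73.82 mV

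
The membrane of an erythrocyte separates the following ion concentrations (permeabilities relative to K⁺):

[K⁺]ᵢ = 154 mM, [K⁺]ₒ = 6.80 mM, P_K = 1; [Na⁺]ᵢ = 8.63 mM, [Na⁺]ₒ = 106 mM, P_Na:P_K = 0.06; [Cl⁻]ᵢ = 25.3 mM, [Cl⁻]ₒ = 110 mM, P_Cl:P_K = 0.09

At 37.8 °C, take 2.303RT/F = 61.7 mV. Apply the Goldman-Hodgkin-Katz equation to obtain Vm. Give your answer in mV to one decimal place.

-63.4 mV

Vm = 61.7 · log₁₀[(Σ P·[cation]ₒ + Σ P·[anion]ᵢ) / (Σ P·[cation]ᵢ + Σ P·[anion]ₒ)]
Numerator = 1×6.80 + 0.06×106 + 0.09×25.3 = 15.44
Denominator = 1×154 + 0.06×8.63 + 0.09×110 = 164.4
Vm = 61.7 · log₁₀(0.093889) = 61.7 × (-1.0274) = -63.39 mV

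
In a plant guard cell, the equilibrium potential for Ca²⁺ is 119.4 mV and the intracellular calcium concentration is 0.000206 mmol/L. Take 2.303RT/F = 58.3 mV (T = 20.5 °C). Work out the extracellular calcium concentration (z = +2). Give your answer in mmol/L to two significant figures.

Nernst: E = (58.3/2) · log₁₀([out]/[in]), so log₁₀([out]/[in]) = 119.4 × 2 / 58.3 = 4.0961.
[out]/[in] = 10^(4.0961) = 1.248e+04.
[out] = 1.248e+04 × 0.000206 = 2.57 mmol/L.

2.6 mmol/L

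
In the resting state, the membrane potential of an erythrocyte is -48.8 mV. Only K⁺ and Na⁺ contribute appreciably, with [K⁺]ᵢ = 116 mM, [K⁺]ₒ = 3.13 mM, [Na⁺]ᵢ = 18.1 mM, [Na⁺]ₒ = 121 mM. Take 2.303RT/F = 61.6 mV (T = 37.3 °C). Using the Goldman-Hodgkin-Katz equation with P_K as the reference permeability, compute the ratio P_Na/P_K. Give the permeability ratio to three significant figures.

0.132

Let α = P_Na/P_K. GHK: Vm = 61.6·log₁₀[(Kₒ + α·Naₒ)/(Kᵢ + α·Naᵢ)].
10^(Vm/61.6) = 10^(-48.8/61.6) = 0.16136
So 0.16136·(Kᵢ + α·Naᵢ) = Kₒ + α·Naₒ → α = (0.16136·116.0 − 3.13) / (121.0 − 0.16136·18.1)
α = (18.72 − 3.13) / (121.0 − 2.921) = 15.59/118.1 = 0.132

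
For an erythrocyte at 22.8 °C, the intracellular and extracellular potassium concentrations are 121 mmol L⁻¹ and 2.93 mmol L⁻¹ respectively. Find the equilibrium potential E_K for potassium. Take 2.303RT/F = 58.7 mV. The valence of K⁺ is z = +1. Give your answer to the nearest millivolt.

E = (58.7/z) · log₁₀([K⁺]_out/[K⁺]_in) with z = +1.
= (58.7/1) · log₁₀(2.93/121) = 58.70 · log₁₀(0.02421)
= 58.70 · (-1.6159) = -94.85 mV

-95 mV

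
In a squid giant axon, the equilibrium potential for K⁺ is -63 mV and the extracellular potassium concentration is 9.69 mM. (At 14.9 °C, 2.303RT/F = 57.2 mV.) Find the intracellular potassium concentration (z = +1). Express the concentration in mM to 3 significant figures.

122 mM

Nernst: E = (57.2/1) · log₁₀([out]/[in]), so log₁₀([out]/[in]) = -63.0 × 1 / 57.2 = -1.1014.
[out]/[in] = 10^(-1.1014) = 0.07918.
[in] = 9.69 / 0.07918 = 122.4 mM.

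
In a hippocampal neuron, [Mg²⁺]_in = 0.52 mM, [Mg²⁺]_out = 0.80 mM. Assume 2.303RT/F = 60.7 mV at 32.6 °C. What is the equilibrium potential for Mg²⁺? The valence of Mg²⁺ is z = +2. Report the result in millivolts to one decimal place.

5.7 mV

E = (60.7/z) · log₁₀([Mg²⁺]_out/[Mg²⁺]_in) with z = +2.
= (60.7/2) · log₁₀(0.80/0.52) = 30.35 · log₁₀(1.538)
= 30.35 · (0.1871) = 5.68 mV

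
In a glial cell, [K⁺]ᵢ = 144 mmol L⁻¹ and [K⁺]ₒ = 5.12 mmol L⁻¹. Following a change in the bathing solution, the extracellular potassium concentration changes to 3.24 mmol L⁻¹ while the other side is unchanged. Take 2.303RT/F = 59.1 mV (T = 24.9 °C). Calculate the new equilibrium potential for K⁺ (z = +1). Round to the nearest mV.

After the shift: [K⁺]_out = 3.24, [K⁺]_in = 144 mmol L⁻¹.
E_new = (59.1/1)·log₁₀(3.24/144) = 59.10 · (-1.6478) = -97.39 mV

-97 mV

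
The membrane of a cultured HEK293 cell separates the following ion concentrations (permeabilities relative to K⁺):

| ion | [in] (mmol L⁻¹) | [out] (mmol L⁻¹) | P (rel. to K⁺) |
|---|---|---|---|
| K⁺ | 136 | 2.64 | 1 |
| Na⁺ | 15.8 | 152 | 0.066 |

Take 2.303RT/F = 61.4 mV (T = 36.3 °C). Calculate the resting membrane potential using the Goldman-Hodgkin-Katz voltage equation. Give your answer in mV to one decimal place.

-63.5 mV

Vm = 61.4 · log₁₀[(Σ P·[cation]ₒ + Σ P·[anion]ᵢ) / (Σ P·[cation]ᵢ + Σ P·[anion]ₒ)]
Numerator = 1×2.64 + 0.066×152 = 12.67
Denominator = 1×136 + 0.066×15.8 = 137
Vm = 61.4 · log₁₀(0.092467) = 61.4 × (-1.0340) = -63.49 mV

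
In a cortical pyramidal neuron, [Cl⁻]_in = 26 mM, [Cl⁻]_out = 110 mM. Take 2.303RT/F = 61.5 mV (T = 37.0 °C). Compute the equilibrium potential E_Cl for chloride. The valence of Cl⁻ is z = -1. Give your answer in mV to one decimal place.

E = (61.5/z) · log₁₀([Cl⁻]_out/[Cl⁻]_in) with z = -1.
For an anion, dividing by z = -1 reverses the sign.
= (61.5/-1) · log₁₀(110/26) = -61.50 · log₁₀(4.231)
= -61.50 · (0.6264) = -38.52 mV

-38.5 mV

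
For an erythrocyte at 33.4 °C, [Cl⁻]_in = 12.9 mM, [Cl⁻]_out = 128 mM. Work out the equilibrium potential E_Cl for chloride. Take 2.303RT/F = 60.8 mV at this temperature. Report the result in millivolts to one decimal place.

-60.6 mV

E = (60.8/z) · log₁₀([Cl⁻]_out/[Cl⁻]_in) with z = -1.
For an anion, dividing by z = -1 reverses the sign.
= (60.8/-1) · log₁₀(128/12.9) = -60.80 · log₁₀(9.922)
= -60.80 · (0.9966) = -60.59 mV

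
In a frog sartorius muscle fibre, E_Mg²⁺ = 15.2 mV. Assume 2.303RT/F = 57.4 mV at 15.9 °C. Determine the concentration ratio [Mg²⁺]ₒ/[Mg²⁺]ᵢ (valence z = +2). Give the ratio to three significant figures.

3.39

log₁₀([out]/[in]) = E·z/(57.4) = 15.2 × 2 / 57.4 = 0.5296
[out]/[in] = 10^(0.5296) = 3.385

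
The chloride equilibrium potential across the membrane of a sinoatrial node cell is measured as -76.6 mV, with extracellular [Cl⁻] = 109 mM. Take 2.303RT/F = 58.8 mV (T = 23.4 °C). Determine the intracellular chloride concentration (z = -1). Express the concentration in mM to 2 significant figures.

5.4 mM

Nernst: E = (58.8/-1) · log₁₀([out]/[in]), so log₁₀([out]/[in]) = -76.6 × -1 / 58.8 = 1.3027.
[out]/[in] = 10^(1.3027) = 20.08.
[in] = 109 / 20.08 = 5.429 mM.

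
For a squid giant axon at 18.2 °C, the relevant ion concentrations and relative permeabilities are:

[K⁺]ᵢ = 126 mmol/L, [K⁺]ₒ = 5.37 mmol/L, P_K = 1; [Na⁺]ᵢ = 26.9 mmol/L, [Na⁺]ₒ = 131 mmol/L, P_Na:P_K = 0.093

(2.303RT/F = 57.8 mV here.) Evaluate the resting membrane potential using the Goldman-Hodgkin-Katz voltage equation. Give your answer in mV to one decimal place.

Vm = 57.8 · log₁₀[(Σ P·[cation]ₒ + Σ P·[anion]ᵢ) / (Σ P·[cation]ᵢ + Σ P·[anion]ₒ)]
Numerator = 1×5.37 + 0.093×131 = 17.55
Denominator = 1×126 + 0.093×26.9 = 128.5
Vm = 57.8 · log₁₀(0.1366) = 57.8 × (-0.8646) = -49.97 mV

-50.0 mV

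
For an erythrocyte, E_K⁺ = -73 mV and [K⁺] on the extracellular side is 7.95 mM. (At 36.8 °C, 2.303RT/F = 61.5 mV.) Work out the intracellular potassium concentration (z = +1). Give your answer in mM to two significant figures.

Nernst: E = (61.5/1) · log₁₀([out]/[in]), so log₁₀([out]/[in]) = -73.0 × 1 / 61.5 = -1.1870.
[out]/[in] = 10^(-1.1870) = 0.06501.
[in] = 7.95 / 0.06501 = 122.3 mM.

120 mM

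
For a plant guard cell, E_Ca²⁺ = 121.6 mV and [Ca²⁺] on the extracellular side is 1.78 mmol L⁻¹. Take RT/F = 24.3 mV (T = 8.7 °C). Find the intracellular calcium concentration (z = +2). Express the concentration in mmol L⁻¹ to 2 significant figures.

Nernst: E = (24.3/2) · ln([out]/[in]), so ln([out]/[in]) = 121.6 × 2 / 24.3 = 10.0082.
[out]/[in] = e^(10.0082) = 2.221e+04.
[in] = 1.78 / 2.221e+04 = 8.015e-05 mmol L⁻¹.

0.000080 mmol L⁻¹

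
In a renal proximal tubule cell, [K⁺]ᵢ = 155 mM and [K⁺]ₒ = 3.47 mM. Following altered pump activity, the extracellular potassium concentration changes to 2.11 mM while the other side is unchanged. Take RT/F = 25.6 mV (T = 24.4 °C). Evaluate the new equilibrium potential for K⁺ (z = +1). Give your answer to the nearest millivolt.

-110 mV

After the shift: [K⁺]_out = 2.11, [K⁺]_in = 155 mM.
E_new = (25.6/1)·ln(2.11/155) = 25.60 · (-4.2967) = -110.00 mV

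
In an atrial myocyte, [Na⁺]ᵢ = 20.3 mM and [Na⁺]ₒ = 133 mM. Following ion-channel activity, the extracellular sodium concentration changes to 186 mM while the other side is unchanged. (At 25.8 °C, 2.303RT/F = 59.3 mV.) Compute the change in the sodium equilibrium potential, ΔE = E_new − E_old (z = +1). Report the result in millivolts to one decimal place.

E_old = (59.3/1)·log₁₀(133/20.3) = 48.41 mV
E_new = (59.3/1)·log₁₀(186/20.3) = 57.05 mV
ΔE = 57.05 − (48.41) = 8.64 mV

8.6 mV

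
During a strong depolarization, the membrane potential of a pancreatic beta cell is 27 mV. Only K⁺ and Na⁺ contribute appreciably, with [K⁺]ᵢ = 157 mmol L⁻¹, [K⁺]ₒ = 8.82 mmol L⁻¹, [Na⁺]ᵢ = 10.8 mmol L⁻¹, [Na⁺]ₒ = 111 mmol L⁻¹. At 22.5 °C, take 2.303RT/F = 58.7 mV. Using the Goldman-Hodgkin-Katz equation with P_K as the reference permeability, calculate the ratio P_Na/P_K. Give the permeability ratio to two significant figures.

5.6

Let α = P_Na/P_K. GHK: Vm = 58.7·log₁₀[(Kₒ + α·Naₒ)/(Kᵢ + α·Naᵢ)].
10^(Vm/58.7) = 10^(27.0/58.7) = 2.8838
So 2.8838·(Kᵢ + α·Naᵢ) = Kₒ + α·Naₒ → α = (2.8838·157.0 − 8.82) / (111.0 − 2.8838·10.8)
α = (452.8 − 8.82) / (111.0 − 31.15) = 443.9/79.85 = 5.559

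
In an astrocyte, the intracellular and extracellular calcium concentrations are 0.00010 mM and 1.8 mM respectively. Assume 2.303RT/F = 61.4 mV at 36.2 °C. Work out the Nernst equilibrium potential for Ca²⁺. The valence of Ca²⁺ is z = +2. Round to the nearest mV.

E = (61.4/z) · log₁₀([Ca²⁺]_out/[Ca²⁺]_in) with z = +2.
= (61.4/2) · log₁₀(1.8/0.00010) = 30.70 · log₁₀(1.8e+04)
= 30.70 · (4.2553) = 130.64 mV

131 mV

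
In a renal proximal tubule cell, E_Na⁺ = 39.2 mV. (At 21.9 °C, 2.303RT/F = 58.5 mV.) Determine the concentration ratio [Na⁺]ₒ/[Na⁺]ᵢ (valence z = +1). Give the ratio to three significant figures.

4.68

log₁₀([out]/[in]) = E·z/(58.5) = 39.2 × 1 / 58.5 = 0.6701
[out]/[in] = 10^(0.6701) = 4.678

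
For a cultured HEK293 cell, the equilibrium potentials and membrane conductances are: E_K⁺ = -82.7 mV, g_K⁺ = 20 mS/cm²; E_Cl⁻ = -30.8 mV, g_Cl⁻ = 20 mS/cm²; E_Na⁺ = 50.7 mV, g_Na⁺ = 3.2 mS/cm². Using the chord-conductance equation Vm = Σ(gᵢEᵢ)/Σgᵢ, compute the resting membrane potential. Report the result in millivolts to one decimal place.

-48.8 mV

Σ gᵢEᵢ = 20·(-82.7) + 20·(-30.8) + 3.2·(50.7) = -2107.76
Σ gᵢ = 20 + 20 + 3.2 = 43.2
Vm = -2107.76 / 43.2 = -48.79 mV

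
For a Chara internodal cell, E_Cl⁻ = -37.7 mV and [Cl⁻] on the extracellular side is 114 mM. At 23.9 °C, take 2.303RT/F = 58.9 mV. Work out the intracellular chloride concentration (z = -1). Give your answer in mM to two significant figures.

Nernst: E = (58.9/-1) · log₁₀([out]/[in]), so log₁₀([out]/[in]) = -37.7 × -1 / 58.9 = 0.6401.
[out]/[in] = 10^(0.6401) = 4.366.
[in] = 114 / 4.366 = 26.11 mM.

26 mM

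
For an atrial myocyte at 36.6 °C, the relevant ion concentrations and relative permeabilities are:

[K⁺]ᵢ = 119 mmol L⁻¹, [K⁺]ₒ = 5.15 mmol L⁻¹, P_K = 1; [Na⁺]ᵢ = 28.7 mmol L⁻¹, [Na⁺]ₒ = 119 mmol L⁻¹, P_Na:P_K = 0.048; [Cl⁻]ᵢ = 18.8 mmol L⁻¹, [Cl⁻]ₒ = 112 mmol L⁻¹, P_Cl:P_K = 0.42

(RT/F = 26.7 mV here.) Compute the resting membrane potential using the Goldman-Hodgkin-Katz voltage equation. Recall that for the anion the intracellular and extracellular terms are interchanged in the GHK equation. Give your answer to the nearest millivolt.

Vm = 26.7 · ln[(Σ P·[cation]ₒ + Σ P·[anion]ᵢ) / (Σ P·[cation]ᵢ + Σ P·[anion]ₒ)]
Numerator = 1×5.15 + 0.048×119 + 0.42×18.8 = 18.76
Denominator = 1×119 + 0.048×28.7 + 0.42×112 = 167.4
Vm = 26.7 · ln(0.11204) = 26.7 × (-2.1889) = -58.44 mV

-58 mV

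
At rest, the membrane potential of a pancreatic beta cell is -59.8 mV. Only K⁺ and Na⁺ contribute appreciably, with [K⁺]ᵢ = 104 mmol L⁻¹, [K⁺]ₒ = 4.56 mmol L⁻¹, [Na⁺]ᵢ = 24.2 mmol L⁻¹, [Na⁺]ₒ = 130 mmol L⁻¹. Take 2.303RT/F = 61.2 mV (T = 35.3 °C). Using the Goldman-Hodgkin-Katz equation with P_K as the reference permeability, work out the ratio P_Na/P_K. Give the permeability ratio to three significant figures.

0.0502

Let α = P_Na/P_K. GHK: Vm = 61.2·log₁₀[(Kₒ + α·Naₒ)/(Kᵢ + α·Naᵢ)].
10^(Vm/61.2) = 10^(-59.8/61.2) = 0.10541
So 0.10541·(Kᵢ + α·Naᵢ) = Kₒ + α·Naₒ → α = (0.10541·104.0 − 4.56) / (130.0 − 0.10541·24.2)
α = (10.96 − 4.56) / (130.0 − 2.551) = 6.402/127.4 = 0.05024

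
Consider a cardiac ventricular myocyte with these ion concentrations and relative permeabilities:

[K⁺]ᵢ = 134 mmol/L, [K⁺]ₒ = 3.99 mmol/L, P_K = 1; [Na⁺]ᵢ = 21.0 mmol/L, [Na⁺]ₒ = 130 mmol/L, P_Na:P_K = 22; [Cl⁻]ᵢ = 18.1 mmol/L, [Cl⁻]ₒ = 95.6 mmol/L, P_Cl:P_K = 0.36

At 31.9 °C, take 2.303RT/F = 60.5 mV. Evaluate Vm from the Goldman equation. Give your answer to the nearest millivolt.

40 mV

Vm = 60.5 · log₁₀[(Σ P·[cation]ₒ + Σ P·[anion]ᵢ) / (Σ P·[cation]ᵢ + Σ P·[anion]ₒ)]
Numerator = 1×3.99 + 22×130 + 0.36×18.1 = 2871
Denominator = 1×134 + 22×21.0 + 0.36×95.6 = 630.4
Vm = 60.5 · log₁₀(4.5534) = 60.5 × (0.6583) = 39.83 mV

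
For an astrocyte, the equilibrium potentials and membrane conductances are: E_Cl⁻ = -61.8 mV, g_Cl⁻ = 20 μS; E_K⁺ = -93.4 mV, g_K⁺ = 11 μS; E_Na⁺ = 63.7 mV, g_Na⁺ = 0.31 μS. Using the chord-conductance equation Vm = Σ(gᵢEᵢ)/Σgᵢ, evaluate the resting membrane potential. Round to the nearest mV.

-72 mV

Σ gᵢEᵢ = 20·(-61.8) + 11·(-93.4) + 0.31·(63.7) = -2243.65
Σ gᵢ = 20 + 11 + 0.31 = 31.31
Vm = -2243.65 / 31.31 = -71.66 mV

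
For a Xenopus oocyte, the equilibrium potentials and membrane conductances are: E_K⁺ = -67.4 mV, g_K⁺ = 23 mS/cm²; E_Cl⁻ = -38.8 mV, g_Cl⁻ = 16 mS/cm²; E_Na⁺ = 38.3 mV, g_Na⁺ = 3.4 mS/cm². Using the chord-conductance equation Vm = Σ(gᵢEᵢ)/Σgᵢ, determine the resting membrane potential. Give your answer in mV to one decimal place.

-48.1 mV

Σ gᵢEᵢ = 23·(-67.4) + 16·(-38.8) + 3.4·(38.3) = -2040.78
Σ gᵢ = 23 + 16 + 3.4 = 42.4
Vm = -2040.78 / 42.4 = -48.13 mV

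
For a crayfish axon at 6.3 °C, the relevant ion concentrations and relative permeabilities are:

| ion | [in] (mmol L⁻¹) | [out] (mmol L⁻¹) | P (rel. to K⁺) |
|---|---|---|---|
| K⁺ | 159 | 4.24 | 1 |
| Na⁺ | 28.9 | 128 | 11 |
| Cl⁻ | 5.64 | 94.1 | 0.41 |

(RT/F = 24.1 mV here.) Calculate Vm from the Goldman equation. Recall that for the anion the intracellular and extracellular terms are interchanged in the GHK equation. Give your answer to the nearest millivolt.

Vm = 24.1 · ln[(Σ P·[cation]ₒ + Σ P·[anion]ᵢ) / (Σ P·[cation]ᵢ + Σ P·[anion]ₒ)]
Numerator = 1×4.24 + 11×128 + 0.41×5.64 = 1415
Denominator = 1×159 + 11×28.9 + 0.41×94.1 = 515.5
Vm = 24.1 · ln(2.7441) = 24.1 × (1.0095) = 24.33 mV

24 mV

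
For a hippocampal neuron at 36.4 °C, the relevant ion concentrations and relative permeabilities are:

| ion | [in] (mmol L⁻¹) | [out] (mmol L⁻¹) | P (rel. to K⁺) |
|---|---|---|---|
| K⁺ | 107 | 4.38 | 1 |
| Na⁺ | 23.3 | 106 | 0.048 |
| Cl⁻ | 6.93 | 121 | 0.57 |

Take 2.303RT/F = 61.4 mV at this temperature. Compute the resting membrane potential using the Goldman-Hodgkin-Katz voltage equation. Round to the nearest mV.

-69 mV

Vm = 61.4 · log₁₀[(Σ P·[cation]ₒ + Σ P·[anion]ᵢ) / (Σ P·[cation]ᵢ + Σ P·[anion]ₒ)]
Numerator = 1×4.38 + 0.048×106 + 0.57×6.93 = 13.42
Denominator = 1×107 + 0.048×23.3 + 0.57×121 = 177.1
Vm = 61.4 · log₁₀(0.075771) = 61.4 × (-1.1205) = -68.80 mV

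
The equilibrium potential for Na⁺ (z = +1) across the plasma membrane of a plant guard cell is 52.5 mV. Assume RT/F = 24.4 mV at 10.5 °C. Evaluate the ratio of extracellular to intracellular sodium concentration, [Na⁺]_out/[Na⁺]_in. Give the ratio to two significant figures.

ln([out]/[in]) = E·z/(24.4) = 52.5 × 1 / 24.4 = 2.1516
[out]/[in] = e^(2.1516) = 8.599

8.6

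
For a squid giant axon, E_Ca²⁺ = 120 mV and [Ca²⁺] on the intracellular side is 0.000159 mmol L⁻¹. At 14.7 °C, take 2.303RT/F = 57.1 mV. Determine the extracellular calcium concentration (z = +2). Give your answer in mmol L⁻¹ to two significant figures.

2.5 mmol L⁻¹

Nernst: E = (57.1/2) · log₁₀([out]/[in]), so log₁₀([out]/[in]) = 120.0 × 2 / 57.1 = 4.2032.
[out]/[in] = 10^(4.2032) = 1.596e+04.
[out] = 1.596e+04 × 0.000159 = 2.538 mmol L⁻¹.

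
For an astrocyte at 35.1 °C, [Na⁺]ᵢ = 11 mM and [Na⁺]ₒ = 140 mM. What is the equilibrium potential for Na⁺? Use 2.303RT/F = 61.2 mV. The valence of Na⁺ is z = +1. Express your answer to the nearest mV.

68 mV

E = (61.2/z) · log₁₀([Na⁺]_out/[Na⁺]_in) with z = +1.
= (61.2/1) · log₁₀(140/11) = 61.20 · log₁₀(12.73)
= 61.20 · (1.1047) = 67.61 mV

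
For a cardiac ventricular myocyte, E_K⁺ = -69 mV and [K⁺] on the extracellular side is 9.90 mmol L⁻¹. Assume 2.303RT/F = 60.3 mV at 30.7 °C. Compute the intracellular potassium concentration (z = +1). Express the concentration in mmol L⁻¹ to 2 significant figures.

140 mmol L⁻¹

Nernst: E = (60.3/1) · log₁₀([out]/[in]), so log₁₀([out]/[in]) = -69.0 × 1 / 60.3 = -1.1443.
[out]/[in] = 10^(-1.1443) = 0.07173.
[in] = 9.90 / 0.07173 = 138 mmol L⁻¹.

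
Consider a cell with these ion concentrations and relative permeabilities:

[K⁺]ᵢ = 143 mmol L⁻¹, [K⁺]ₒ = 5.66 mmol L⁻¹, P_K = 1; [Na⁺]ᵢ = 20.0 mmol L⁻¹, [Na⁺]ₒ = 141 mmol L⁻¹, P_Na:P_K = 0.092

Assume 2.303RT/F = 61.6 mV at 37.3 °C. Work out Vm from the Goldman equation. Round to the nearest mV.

-55 mV

Vm = 61.6 · log₁₀[(Σ P·[cation]ₒ + Σ P·[anion]ᵢ) / (Σ P·[cation]ᵢ + Σ P·[anion]ₒ)]
Numerator = 1×5.66 + 0.092×141 = 18.63
Denominator = 1×143 + 0.092×20.0 = 144.8
Vm = 61.6 · log₁₀(0.12864) = 61.6 × (-0.8906) = -54.86 mV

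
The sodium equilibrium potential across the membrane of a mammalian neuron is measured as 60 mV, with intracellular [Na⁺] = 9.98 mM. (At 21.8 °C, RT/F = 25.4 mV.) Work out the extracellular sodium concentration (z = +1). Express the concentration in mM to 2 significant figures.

110 mM

Nernst: E = (25.4/1) · ln([out]/[in]), so ln([out]/[in]) = 60.0 × 1 / 25.4 = 2.3622.
[out]/[in] = e^(2.3622) = 10.61.
[out] = 10.61 × 9.98 = 105.9 mM.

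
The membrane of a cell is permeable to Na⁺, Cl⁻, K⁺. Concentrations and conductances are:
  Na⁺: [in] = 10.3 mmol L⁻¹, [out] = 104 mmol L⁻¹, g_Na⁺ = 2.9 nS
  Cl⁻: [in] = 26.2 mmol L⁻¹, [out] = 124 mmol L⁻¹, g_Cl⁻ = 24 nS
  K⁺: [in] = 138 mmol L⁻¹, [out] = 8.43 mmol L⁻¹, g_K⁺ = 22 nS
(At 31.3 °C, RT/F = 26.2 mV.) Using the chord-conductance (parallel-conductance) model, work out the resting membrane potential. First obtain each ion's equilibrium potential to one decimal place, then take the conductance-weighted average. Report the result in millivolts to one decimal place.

-49.3 mV

E_Na⁺ = (26.2/1)·ln(104/10.3) = 60.6 mV
E_Cl⁻ = (26.2/-1)·ln(124/26.2) = -40.7 mV
E_K⁺ = (26.2/1)·ln(8.43/138) = -73.2 mV
Vm = (Σ gᵢEᵢ)/(Σ gᵢ) = (2.9·60.6 + 24·-40.7 + 22·-73.2) / (2.9 + 24 + 22)
= -2411.46 / 48.9 = -49.31 mV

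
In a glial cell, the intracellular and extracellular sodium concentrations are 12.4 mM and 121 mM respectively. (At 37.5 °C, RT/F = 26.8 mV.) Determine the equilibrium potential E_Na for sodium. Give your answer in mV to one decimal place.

E = (26.8/z) · ln([Na⁺]_out/[Na⁺]_in) with z = +1.
= (26.8/1) · ln(121/12.4) = 26.80 · ln(9.758)
= 26.80 · (2.2781) = 61.05 mV

61.1 mV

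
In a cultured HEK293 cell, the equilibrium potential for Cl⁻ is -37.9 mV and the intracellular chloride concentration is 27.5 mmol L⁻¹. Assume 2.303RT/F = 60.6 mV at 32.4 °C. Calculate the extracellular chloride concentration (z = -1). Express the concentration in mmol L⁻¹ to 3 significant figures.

Nernst: E = (60.6/-1) · log₁₀([out]/[in]), so log₁₀([out]/[in]) = -37.9 × -1 / 60.6 = 0.6254.
[out]/[in] = 10^(0.6254) = 4.221.
[out] = 4.221 × 27.5 = 116.1 mmol L⁻¹.

116 mmol L⁻¹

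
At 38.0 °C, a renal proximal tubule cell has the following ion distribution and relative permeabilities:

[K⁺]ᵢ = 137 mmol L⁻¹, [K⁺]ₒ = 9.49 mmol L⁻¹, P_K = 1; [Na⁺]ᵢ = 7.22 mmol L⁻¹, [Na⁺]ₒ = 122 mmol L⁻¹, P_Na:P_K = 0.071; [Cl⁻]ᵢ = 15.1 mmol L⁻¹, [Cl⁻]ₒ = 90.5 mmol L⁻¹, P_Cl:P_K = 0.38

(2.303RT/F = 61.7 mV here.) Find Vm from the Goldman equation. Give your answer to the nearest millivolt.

-53 mV

Vm = 61.7 · log₁₀[(Σ P·[cation]ₒ + Σ P·[anion]ᵢ) / (Σ P·[cation]ᵢ + Σ P·[anion]ₒ)]
Numerator = 1×9.49 + 0.071×122 + 0.38×15.1 = 23.89
Denominator = 1×137 + 0.071×7.22 + 0.38×90.5 = 171.9
Vm = 61.7 · log₁₀(0.13897) = 61.7 × (-0.8571) = -52.88 mV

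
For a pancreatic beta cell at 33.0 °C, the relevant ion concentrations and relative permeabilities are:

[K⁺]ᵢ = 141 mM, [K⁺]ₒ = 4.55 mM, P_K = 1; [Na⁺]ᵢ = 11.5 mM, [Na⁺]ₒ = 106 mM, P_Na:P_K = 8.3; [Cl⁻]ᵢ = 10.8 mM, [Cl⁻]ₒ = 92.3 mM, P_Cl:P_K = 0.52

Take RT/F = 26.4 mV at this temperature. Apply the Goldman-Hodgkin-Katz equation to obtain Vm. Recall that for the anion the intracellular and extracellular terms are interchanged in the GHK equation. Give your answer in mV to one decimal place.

30.1 mV

Vm = 26.4 · ln[(Σ P·[cation]ₒ + Σ P·[anion]ᵢ) / (Σ P·[cation]ᵢ + Σ P·[anion]ₒ)]
Numerator = 1×4.55 + 8.3×106 + 0.52×10.8 = 890
Denominator = 1×141 + 8.3×11.5 + 0.52×92.3 = 284.4
Vm = 26.4 · ln(3.1288) = 26.4 × (1.1406) = 30.11 mV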